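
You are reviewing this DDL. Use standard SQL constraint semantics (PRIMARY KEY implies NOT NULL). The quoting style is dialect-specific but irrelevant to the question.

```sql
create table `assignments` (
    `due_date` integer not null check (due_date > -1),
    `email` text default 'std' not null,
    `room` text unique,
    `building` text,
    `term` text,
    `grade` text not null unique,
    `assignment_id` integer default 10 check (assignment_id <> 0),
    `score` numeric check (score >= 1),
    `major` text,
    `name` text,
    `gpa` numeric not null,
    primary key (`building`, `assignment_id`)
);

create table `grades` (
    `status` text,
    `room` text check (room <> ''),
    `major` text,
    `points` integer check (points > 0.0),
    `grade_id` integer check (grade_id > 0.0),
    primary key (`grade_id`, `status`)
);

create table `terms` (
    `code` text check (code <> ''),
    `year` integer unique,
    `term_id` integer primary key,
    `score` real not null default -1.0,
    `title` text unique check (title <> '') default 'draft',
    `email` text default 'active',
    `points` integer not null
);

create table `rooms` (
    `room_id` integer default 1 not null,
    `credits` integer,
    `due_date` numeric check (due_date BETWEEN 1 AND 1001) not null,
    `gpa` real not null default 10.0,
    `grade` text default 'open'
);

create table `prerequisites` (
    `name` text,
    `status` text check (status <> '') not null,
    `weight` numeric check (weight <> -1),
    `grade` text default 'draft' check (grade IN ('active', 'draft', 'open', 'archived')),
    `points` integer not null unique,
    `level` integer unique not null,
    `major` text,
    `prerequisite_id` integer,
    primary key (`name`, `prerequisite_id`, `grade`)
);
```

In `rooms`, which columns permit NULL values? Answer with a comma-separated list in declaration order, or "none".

credits, grade

- room_id: declared NOT NULL → not nullable.
- credits: no NOT NULL constraint applies → nullable.
- due_date: declared NOT NULL → not nullable.
- gpa: declared NOT NULL → not nullable.
- grade: DEFAULT only fills an omitted column; an explicit NULL is still allowed → nullable.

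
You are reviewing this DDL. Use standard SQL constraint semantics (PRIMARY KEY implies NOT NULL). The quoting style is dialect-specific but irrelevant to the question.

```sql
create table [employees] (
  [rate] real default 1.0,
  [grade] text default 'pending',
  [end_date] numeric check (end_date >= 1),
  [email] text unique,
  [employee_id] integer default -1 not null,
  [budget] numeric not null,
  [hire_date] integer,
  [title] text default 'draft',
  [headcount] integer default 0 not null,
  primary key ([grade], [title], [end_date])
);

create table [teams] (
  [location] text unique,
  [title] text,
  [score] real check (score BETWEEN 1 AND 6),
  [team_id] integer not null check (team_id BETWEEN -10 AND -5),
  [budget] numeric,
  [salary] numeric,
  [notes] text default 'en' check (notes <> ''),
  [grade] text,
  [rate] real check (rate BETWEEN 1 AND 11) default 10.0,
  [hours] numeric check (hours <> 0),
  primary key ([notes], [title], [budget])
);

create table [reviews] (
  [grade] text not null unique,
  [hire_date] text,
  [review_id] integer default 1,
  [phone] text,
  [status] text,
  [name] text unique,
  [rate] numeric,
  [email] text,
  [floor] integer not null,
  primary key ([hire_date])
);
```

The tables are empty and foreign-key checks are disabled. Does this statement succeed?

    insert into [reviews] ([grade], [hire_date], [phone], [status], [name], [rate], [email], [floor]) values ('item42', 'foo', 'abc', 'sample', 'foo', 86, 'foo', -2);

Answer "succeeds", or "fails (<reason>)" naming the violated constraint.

NOT NULL columns: floor is supplied; grade is supplied; hire_date is supplied.
No constraint is violated.

succeeds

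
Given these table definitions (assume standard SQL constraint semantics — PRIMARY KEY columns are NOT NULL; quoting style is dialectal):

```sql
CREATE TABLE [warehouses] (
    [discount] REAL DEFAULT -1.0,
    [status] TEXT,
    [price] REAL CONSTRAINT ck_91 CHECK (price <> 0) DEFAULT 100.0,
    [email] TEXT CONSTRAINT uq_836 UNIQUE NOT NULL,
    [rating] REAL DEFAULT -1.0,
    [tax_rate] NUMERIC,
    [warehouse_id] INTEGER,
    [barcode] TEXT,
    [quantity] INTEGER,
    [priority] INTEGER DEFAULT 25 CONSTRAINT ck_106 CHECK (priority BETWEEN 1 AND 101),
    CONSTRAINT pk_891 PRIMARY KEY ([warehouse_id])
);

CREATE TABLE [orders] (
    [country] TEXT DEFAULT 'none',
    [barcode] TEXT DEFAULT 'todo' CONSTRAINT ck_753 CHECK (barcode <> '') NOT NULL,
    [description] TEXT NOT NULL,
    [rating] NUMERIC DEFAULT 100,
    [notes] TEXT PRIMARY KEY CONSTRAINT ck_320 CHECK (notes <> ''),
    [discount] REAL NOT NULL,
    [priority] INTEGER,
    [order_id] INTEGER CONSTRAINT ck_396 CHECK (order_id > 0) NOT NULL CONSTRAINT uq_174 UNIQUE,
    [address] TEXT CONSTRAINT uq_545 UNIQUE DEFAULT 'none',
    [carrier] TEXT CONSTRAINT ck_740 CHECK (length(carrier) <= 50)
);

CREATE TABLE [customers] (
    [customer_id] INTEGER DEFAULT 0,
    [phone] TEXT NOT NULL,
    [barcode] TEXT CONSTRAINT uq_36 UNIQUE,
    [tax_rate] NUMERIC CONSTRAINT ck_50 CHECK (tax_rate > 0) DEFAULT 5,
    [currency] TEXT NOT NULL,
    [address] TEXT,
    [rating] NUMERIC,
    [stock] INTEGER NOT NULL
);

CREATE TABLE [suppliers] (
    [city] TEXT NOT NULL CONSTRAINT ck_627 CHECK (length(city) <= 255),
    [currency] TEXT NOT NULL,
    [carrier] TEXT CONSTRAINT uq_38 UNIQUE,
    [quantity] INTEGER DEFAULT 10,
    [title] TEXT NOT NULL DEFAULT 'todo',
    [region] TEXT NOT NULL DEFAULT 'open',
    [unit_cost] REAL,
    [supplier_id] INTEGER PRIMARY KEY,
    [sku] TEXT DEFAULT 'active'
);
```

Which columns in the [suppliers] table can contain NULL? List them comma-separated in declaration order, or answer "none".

- city: declared NOT NULL → not nullable.
- currency: declared NOT NULL → not nullable.
- carrier: UNIQUE does not imply NOT NULL → nullable.
- quantity: DEFAULT only fills an omitted column; an explicit NULL is still allowed → nullable.
- title: declared NOT NULL → not nullable.
- region: declared NOT NULL → not nullable.
- unit_cost: no NOT NULL constraint applies → nullable.
- supplier_id: part of the PRIMARY KEY, which implies NOT NULL → not nullable.
- sku: DEFAULT only fills an omitted column; an explicit NULL is still allowed → nullable.

carrier, quantity, unit_cost, sku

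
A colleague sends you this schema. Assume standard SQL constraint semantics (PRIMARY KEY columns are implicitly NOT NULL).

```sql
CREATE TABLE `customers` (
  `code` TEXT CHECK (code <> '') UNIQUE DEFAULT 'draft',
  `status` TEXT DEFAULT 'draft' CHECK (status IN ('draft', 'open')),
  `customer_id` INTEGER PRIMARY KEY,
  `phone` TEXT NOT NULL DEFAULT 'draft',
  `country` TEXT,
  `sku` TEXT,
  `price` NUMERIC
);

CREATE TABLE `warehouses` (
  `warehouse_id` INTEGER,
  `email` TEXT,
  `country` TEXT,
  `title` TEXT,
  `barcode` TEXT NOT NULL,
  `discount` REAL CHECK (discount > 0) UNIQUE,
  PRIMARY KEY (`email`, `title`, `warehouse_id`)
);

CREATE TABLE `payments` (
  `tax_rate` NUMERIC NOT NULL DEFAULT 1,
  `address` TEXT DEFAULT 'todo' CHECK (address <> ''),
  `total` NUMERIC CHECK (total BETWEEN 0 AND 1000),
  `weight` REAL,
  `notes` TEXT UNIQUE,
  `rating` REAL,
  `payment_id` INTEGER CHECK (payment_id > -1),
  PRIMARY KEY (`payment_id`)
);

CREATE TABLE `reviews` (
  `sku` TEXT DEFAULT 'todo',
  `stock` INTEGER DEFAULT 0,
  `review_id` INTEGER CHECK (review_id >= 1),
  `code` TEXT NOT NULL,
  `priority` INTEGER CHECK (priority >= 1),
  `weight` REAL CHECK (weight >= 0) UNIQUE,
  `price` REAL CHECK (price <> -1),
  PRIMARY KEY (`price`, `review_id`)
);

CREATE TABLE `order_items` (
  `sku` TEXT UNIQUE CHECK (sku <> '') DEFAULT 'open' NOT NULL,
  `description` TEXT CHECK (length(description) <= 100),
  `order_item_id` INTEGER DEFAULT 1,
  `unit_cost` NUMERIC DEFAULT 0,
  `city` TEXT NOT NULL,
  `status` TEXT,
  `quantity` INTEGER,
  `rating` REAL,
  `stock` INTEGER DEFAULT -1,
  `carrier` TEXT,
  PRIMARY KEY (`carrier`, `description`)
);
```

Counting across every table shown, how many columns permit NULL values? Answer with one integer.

customers: 5 nullable (code, status, country, sku, price — PK (customer_id) and explicit NOT NULL columns excluded).
warehouses: 2 nullable (country, discount — PK (email, title, warehouse_id) and explicit NOT NULL columns excluded).
payments: 5 nullable (address, total, weight, notes, rating — PK (payment_id) and explicit NOT NULL columns excluded).
reviews: 4 nullable (sku, stock, priority, weight — PK (price, review_id) and explicit NOT NULL columns excluded).
order_items: 6 nullable (order_item_id, unit_cost, status, quantity, rating, stock — PK (carrier, description) and explicit NOT NULL columns excluded).
Total: 5 + 2 + 5 + 4 + 6 = 22.

22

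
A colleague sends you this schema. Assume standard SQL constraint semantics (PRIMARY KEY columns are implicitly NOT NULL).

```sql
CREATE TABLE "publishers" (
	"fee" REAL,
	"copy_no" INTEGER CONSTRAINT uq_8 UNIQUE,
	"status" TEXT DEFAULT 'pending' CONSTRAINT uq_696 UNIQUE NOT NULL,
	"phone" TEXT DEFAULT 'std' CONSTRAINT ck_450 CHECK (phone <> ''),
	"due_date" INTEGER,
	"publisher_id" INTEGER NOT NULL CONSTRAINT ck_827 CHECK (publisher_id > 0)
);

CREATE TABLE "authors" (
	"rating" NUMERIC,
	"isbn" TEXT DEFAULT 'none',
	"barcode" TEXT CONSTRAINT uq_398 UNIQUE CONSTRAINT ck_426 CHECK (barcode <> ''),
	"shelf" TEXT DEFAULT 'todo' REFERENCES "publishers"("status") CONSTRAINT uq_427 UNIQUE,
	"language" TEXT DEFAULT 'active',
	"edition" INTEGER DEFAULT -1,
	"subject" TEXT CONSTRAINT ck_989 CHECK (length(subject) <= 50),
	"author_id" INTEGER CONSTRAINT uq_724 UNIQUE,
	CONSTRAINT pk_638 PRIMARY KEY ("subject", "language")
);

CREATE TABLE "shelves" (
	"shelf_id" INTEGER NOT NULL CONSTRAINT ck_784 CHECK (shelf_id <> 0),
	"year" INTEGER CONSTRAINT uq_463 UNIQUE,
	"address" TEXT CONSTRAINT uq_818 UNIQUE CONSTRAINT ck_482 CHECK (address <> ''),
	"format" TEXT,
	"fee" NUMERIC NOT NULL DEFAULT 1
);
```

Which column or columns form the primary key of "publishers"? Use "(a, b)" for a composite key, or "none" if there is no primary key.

none

No column is declared PRIMARY KEY inline, and there is no table-level PRIMARY KEY clause in publishers.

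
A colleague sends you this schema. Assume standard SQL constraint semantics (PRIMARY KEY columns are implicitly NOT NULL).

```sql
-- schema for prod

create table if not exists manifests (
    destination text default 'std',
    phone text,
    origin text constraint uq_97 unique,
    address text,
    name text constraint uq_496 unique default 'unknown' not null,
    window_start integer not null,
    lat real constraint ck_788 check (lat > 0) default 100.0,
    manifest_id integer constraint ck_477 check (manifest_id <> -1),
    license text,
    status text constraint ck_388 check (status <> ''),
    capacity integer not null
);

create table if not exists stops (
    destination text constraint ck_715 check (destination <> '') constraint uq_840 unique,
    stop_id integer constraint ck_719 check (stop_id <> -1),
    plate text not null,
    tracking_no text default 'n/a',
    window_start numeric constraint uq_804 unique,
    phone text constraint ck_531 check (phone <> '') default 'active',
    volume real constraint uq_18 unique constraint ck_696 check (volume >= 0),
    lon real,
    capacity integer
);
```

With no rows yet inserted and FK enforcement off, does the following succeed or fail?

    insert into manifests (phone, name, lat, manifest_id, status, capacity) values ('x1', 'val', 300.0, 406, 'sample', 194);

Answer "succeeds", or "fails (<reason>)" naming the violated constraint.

window_start is omitted from the column list and has no DEFAULT, so it would receive NULL.
But window_start is declared NOT NULL.

fails (NOT NULL on window_start)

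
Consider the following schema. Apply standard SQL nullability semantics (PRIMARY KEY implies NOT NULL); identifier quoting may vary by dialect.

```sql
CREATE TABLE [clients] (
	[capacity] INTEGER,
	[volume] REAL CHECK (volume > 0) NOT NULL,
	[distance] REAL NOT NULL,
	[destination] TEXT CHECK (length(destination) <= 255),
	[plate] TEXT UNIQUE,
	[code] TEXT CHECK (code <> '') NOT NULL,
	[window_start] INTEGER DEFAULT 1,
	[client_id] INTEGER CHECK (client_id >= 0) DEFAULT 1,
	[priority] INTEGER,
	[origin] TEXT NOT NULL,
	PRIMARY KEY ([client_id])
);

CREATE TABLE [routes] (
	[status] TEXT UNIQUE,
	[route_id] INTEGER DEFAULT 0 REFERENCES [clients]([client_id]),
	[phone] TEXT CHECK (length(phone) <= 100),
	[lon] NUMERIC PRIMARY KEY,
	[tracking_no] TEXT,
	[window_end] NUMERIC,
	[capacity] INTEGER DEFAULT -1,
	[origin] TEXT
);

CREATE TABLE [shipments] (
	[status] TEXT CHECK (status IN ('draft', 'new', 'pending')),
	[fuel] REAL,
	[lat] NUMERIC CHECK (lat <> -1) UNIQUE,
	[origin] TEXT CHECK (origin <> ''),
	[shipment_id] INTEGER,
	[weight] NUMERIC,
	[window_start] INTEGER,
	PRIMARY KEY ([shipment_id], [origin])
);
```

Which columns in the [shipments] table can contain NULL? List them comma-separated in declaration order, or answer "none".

status, fuel, lat, weight, window_start

- status: CHECK does not forbid NULL (a CHECK constraint passes when its expression is NULL) → nullable.
- fuel: no NOT NULL constraint applies → nullable.
- lat: CHECK does not forbid NULL (a CHECK constraint passes when its expression is NULL) → nullable.
- origin: part of the PRIMARY KEY, which implies NOT NULL → not nullable.
- shipment_id: part of the PRIMARY KEY, which implies NOT NULL → not nullable.
- weight: no NOT NULL constraint applies → nullable.
- window_start: no NOT NULL constraint applies → nullable.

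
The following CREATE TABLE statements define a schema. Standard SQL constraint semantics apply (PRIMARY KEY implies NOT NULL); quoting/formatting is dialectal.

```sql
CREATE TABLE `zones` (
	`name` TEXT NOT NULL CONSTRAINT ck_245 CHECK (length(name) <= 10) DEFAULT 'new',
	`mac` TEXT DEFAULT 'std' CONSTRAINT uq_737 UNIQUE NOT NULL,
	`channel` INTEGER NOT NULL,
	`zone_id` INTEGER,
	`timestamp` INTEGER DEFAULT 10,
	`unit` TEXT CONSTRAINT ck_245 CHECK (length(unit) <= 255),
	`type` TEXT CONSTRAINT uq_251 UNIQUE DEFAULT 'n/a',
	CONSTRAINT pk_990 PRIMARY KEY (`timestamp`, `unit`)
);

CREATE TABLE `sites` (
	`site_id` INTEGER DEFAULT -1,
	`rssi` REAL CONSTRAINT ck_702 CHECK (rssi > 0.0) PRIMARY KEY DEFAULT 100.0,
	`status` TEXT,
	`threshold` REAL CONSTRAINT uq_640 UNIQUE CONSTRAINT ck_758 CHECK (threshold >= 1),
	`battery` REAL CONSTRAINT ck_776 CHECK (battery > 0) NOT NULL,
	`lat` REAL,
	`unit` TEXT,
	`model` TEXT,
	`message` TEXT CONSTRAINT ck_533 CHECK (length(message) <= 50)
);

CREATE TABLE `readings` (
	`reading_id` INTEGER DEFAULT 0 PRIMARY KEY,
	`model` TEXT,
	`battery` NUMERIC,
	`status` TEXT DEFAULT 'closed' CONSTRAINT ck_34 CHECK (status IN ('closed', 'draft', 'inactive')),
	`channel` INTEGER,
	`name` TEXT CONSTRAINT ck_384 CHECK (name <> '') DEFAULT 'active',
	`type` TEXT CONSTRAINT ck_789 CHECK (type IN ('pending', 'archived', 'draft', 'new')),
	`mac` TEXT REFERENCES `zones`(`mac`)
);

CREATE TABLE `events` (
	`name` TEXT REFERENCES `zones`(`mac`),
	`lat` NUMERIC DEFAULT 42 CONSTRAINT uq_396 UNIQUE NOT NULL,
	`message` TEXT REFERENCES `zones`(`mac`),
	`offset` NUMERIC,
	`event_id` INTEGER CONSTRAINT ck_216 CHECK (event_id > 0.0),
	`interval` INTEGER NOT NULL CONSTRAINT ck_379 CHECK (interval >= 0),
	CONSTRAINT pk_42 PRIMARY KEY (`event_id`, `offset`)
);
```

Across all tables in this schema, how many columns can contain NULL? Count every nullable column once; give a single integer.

18

zones: 2 nullable (zone_id, type — PK (timestamp, unit) and explicit NOT NULL columns excluded).
sites: 7 nullable (site_id, status, threshold, lat, unit, model, message — PK (rssi) and explicit NOT NULL columns excluded).
readings: 7 nullable (model, battery, status, channel, name, type, mac — PK (reading_id) and explicit NOT NULL columns excluded).
events: 2 nullable (name, message — PK (event_id, offset) and explicit NOT NULL columns excluded).
Total: 2 + 7 + 7 + 2 = 18.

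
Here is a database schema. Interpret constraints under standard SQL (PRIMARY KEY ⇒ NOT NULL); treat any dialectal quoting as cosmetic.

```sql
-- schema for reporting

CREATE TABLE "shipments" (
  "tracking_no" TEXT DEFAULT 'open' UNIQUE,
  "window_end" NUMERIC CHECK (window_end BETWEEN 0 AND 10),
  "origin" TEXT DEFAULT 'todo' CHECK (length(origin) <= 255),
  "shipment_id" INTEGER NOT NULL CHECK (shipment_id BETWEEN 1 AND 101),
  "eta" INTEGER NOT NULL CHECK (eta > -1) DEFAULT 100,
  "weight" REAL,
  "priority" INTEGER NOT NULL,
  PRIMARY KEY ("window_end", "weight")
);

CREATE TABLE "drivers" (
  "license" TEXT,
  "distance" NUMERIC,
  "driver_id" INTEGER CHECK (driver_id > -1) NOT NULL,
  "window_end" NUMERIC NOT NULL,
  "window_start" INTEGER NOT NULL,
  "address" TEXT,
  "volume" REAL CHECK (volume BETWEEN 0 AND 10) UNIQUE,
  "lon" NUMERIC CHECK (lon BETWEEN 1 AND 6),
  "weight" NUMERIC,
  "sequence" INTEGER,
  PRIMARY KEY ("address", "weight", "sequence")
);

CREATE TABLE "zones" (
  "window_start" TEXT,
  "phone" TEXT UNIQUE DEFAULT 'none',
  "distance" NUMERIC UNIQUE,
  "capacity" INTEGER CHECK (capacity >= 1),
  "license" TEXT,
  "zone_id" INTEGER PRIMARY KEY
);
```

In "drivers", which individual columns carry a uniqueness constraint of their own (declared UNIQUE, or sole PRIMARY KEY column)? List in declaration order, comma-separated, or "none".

- license: no UNIQUE or single-column PK constraint.
- distance: no UNIQUE or single-column PK constraint.
- driver_id: no UNIQUE or single-column PK constraint.
- window_end: no UNIQUE or single-column PK constraint.
- window_start: no UNIQUE or single-column PK constraint.
- address: part of a composite PRIMARY KEY — only the tuple is unique, not this column on its own.
- volume: declared UNIQUE → unique.
- lon: no UNIQUE or single-column PK constraint.
- weight: part of a composite PRIMARY KEY — only the tuple is unique, not this column on its own.
- sequence: part of a composite PRIMARY KEY — only the tuple is unique, not this column on its own.

volume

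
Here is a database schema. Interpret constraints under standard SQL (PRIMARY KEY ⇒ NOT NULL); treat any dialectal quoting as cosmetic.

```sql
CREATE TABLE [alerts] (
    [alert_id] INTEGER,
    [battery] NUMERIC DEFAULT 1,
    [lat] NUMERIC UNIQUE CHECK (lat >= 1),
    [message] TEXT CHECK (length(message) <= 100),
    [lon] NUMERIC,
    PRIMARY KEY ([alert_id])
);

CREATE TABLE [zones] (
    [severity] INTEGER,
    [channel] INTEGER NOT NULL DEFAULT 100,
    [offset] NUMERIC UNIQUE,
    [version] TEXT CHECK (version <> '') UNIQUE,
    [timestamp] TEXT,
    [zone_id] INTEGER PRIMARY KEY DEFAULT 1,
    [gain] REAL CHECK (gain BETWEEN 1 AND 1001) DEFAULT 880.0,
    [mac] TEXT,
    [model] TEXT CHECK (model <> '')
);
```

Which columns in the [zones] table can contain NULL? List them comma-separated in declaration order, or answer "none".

severity, offset, version, timestamp, gain, mac, model

- severity: no NOT NULL constraint applies → nullable.
- channel: declared NOT NULL → not nullable.
- offset: UNIQUE does not imply NOT NULL → nullable.
- version: CHECK does not forbid NULL (a CHECK constraint passes when its expression is NULL) → nullable.
- timestamp: no NOT NULL constraint applies → nullable.
- zone_id: part of the PRIMARY KEY, which implies NOT NULL → not nullable.
- gain: CHECK does not forbid NULL (a CHECK constraint passes when its expression is NULL) → nullable.
- mac: no NOT NULL constraint applies → nullable.
- model: CHECK does not forbid NULL (a CHECK constraint passes when its expression is NULL) → nullable.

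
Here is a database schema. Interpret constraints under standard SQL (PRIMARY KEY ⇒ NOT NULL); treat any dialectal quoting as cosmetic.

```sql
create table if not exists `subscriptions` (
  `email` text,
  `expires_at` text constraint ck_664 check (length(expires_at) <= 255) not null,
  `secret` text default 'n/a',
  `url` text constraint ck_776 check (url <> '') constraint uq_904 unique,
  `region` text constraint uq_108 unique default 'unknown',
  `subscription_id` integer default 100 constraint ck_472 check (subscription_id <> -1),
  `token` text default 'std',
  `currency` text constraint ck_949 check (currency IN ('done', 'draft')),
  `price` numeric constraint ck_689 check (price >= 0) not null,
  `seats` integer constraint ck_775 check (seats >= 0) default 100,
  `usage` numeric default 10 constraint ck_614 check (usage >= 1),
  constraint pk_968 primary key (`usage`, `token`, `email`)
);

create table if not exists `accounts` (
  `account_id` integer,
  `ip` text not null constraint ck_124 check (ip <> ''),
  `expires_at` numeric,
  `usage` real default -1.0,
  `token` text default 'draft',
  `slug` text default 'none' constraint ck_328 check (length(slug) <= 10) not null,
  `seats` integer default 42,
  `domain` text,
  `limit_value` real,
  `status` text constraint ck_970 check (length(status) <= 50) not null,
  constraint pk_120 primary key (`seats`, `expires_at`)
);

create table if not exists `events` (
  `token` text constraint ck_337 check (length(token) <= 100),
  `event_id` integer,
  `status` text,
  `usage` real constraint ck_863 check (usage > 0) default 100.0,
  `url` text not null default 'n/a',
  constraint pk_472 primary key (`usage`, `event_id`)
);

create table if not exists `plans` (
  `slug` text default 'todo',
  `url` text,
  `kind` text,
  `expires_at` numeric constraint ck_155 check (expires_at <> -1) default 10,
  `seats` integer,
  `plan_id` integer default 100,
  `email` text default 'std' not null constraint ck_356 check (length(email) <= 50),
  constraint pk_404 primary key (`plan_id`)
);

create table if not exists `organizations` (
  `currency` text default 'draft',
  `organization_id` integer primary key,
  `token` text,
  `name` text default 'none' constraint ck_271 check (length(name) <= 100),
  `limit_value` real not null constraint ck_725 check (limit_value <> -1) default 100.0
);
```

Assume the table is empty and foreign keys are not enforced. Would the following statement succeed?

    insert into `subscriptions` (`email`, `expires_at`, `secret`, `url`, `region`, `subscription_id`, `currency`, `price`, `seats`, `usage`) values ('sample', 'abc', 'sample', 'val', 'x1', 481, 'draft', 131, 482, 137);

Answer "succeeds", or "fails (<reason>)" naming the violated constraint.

NOT NULL columns: email is supplied; expires_at is supplied; price is supplied; token defaults to 'std'; usage is supplied.
CHECK constraints: 'abc' satisfies (length(expires_at) <= 255); 'val' satisfies (url <> ''); 481 satisfies (subscription_id <> -1); 'draft' satisfies (currency IN ('done', 'draft')); 131 satisfies (price >= 0); 482 satisfies (seats >= 0); 137 satisfies (usage >= 1).
No constraint is violated.

succeeds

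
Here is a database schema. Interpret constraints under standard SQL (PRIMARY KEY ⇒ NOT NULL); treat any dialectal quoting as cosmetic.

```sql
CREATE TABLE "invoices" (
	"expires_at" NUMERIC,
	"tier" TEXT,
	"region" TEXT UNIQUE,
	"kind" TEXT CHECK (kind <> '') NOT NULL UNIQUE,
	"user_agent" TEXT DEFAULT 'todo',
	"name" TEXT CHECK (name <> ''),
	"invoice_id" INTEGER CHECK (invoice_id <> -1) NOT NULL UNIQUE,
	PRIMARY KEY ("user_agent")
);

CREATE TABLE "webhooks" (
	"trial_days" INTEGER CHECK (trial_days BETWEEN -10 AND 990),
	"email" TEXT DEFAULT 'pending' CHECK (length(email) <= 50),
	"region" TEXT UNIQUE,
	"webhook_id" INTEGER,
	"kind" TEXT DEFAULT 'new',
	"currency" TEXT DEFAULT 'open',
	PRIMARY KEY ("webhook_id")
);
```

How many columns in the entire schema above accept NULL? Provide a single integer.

9

invoices: 4 nullable (expires_at, tier, region, name — PK (user_agent) and explicit NOT NULL columns excluded).
webhooks: 5 nullable (trial_days, email, region, kind, currency — PK (webhook_id) and explicit NOT NULL columns excluded).
Total: 4 + 5 = 9.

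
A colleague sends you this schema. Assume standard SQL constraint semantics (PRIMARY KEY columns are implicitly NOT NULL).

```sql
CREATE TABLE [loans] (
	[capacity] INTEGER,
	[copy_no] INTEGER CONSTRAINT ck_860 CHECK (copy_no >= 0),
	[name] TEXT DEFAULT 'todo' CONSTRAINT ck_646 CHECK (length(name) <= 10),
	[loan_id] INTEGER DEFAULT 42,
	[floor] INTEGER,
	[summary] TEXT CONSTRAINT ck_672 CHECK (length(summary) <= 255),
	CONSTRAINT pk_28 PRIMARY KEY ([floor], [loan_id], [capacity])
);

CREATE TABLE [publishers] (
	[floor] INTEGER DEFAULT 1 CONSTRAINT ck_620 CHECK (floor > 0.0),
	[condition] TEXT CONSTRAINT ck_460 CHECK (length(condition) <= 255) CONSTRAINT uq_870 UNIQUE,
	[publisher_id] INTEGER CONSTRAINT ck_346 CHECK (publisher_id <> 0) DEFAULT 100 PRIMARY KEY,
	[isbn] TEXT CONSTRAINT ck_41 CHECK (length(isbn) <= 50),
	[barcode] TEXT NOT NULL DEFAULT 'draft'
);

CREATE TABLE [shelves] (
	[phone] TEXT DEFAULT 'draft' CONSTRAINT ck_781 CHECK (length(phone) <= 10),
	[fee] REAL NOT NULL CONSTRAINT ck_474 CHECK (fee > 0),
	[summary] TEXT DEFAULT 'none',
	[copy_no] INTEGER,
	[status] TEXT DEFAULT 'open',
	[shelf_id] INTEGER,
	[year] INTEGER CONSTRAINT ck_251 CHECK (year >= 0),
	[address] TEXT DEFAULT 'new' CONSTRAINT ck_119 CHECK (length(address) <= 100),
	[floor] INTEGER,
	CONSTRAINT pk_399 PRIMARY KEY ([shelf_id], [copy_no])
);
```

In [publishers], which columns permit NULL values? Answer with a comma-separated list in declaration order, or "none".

- floor: CHECK does not forbid NULL (a CHECK constraint passes when its expression is NULL) → nullable.
- condition: CHECK does not forbid NULL (a CHECK constraint passes when its expression is NULL) → nullable.
- publisher_id: part of the PRIMARY KEY, which implies NOT NULL → not nullable.
- isbn: CHECK does not forbid NULL (a CHECK constraint passes when its expression is NULL) → nullable.
- barcode: declared NOT NULL → not nullable.

floor, condition, isbn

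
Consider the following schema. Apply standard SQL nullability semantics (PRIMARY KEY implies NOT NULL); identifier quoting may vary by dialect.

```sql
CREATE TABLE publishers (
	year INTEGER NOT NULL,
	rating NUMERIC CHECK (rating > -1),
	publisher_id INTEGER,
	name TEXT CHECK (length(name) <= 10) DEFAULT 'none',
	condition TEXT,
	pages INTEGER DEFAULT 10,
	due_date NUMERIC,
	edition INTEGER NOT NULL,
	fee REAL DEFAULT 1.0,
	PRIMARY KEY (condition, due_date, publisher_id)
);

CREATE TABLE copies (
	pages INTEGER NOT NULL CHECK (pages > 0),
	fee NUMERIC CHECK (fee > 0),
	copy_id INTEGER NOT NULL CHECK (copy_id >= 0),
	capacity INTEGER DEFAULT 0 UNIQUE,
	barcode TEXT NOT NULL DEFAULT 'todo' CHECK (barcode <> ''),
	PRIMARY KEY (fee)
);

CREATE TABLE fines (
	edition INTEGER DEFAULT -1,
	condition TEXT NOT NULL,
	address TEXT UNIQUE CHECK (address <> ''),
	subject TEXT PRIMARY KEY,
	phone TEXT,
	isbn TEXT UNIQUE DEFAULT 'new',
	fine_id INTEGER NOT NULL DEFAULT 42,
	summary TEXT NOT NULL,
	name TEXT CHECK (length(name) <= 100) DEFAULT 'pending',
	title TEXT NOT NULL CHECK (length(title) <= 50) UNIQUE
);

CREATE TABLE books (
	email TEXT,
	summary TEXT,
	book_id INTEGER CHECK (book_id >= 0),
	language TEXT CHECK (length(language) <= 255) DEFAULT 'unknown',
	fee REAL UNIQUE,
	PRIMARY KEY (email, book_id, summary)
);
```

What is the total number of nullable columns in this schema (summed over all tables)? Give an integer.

12

publishers: 4 nullable (rating, name, pages, fee — PK (condition, due_date, publisher_id) and explicit NOT NULL columns excluded).
copies: 1 nullable (capacity — PK (fee) and explicit NOT NULL columns excluded).
fines: 5 nullable (edition, address, phone, isbn, name — PK (subject) and explicit NOT NULL columns excluded).
books: 2 nullable (language, fee — PK (email, book_id, summary) and explicit NOT NULL columns excluded).
Total: 4 + 1 + 5 + 2 = 12.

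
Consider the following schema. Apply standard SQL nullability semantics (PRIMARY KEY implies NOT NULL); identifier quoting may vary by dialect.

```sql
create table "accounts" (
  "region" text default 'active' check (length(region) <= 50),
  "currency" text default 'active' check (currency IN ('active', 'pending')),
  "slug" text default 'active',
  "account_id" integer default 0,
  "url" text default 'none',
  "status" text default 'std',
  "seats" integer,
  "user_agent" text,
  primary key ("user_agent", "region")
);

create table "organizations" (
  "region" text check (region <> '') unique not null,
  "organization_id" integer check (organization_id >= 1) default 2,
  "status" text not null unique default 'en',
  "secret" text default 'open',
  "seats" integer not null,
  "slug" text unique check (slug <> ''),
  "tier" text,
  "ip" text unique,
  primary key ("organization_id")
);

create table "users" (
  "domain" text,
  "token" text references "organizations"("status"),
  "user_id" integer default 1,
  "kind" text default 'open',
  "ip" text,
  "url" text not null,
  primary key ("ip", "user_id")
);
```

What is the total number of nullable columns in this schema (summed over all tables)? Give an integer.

13

accounts: 6 nullable (currency, slug, account_id, url, status, seats — PK (user_agent, region) and explicit NOT NULL columns excluded).
organizations: 4 nullable (secret, slug, tier, ip — PK (organization_id) and explicit NOT NULL columns excluded).
users: 3 nullable (domain, token, kind — PK (ip, user_id) and explicit NOT NULL columns excluded).
Total: 6 + 4 + 3 = 13.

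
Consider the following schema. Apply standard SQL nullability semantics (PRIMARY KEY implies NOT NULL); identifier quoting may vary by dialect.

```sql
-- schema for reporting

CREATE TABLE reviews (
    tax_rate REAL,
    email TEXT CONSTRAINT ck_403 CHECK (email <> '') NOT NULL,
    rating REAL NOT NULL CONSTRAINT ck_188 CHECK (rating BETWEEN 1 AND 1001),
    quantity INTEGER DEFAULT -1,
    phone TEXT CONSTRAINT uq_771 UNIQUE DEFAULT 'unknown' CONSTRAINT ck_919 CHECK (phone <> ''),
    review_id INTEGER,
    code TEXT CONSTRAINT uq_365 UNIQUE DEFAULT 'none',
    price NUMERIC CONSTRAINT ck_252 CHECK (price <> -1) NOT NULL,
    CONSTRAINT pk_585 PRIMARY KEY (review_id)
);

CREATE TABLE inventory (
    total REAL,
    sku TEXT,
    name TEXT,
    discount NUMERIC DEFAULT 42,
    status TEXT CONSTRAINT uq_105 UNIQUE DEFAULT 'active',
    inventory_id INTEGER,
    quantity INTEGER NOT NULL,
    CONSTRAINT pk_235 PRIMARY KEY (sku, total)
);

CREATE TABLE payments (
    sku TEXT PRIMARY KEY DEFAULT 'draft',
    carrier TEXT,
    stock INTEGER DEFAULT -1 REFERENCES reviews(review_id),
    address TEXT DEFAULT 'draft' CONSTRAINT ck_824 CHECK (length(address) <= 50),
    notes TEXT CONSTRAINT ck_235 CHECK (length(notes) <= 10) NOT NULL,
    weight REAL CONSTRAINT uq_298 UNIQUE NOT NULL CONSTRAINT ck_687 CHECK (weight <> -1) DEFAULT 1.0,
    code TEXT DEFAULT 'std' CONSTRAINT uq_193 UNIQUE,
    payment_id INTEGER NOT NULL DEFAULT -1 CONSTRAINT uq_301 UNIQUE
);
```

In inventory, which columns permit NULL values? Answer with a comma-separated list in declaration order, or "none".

name, discount, status, inventory_id

- total: part of the PRIMARY KEY, which implies NOT NULL → not nullable.
- sku: part of the PRIMARY KEY, which implies NOT NULL → not nullable.
- name: no NOT NULL constraint applies → nullable.
- discount: DEFAULT only fills an omitted column; an explicit NULL is still allowed → nullable.
- status: UNIQUE does not imply NOT NULL → nullable.
- inventory_id: no NOT NULL constraint applies → nullable.
- quantity: declared NOT NULL → not nullable.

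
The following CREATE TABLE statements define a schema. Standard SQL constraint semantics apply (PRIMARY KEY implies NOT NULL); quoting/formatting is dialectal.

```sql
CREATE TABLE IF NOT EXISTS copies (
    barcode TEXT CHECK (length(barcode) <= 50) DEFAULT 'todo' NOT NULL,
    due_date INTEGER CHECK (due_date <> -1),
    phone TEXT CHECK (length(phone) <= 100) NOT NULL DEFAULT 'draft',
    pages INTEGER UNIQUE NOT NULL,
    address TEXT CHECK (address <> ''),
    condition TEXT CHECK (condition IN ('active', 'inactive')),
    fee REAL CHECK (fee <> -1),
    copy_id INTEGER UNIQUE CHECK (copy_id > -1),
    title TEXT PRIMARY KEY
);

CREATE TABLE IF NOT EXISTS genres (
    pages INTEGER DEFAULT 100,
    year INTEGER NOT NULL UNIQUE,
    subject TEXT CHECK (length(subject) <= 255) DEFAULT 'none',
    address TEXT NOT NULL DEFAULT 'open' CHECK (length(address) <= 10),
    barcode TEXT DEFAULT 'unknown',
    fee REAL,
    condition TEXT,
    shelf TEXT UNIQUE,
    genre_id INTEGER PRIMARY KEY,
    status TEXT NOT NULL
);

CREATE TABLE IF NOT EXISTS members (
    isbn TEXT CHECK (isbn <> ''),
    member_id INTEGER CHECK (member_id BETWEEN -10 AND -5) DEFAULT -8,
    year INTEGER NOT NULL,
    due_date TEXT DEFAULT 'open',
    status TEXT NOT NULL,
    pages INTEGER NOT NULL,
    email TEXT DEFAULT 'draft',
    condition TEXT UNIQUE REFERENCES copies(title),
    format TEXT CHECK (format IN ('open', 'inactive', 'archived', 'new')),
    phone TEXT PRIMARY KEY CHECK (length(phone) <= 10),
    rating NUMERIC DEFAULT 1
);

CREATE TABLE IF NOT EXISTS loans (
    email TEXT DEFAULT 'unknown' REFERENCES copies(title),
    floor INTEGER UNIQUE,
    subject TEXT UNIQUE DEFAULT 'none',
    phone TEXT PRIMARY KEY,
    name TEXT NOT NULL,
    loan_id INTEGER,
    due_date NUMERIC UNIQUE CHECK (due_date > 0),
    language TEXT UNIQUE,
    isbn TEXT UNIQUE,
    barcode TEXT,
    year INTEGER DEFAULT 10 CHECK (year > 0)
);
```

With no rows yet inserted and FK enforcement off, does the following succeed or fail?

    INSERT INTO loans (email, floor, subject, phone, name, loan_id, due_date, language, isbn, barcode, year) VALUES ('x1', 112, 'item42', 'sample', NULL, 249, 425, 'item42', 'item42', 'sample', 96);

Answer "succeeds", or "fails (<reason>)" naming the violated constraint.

fails (NOT NULL on name)

name is explicitly set to NULL, but name is declared NOT NULL.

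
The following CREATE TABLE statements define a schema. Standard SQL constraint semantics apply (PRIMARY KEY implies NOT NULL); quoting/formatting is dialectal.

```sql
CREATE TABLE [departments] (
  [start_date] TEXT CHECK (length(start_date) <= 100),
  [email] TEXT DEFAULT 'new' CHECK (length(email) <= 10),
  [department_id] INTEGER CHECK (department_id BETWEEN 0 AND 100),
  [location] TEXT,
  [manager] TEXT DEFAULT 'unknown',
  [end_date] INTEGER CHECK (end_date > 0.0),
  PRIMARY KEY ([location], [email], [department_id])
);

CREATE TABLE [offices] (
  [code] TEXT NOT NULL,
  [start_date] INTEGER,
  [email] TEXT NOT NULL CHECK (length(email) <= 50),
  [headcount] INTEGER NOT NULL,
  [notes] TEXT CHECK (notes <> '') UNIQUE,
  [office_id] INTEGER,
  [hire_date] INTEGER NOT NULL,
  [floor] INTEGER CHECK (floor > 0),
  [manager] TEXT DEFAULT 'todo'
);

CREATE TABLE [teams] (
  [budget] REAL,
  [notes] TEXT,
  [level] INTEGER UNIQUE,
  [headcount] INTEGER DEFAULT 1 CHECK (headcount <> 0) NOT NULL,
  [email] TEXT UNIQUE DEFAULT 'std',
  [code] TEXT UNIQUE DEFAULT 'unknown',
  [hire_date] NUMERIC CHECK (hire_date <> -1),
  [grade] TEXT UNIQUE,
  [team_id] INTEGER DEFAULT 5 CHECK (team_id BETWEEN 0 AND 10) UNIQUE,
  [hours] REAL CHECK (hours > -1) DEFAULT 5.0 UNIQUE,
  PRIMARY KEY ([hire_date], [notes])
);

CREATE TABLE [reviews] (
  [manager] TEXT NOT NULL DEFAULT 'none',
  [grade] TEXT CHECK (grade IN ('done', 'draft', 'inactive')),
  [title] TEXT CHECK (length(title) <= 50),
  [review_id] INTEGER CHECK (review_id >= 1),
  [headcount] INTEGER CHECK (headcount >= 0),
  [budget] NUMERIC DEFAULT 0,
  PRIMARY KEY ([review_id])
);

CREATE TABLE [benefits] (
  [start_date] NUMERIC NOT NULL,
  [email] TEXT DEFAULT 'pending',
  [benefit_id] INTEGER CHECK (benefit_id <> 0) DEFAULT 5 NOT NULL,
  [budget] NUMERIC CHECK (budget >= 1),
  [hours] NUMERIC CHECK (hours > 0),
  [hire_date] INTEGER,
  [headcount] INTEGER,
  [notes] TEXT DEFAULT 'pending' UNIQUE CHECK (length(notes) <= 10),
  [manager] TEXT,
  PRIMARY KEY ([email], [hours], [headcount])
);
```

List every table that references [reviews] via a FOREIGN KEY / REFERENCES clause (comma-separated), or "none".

No REFERENCES clause anywhere in the schema names reviews.

none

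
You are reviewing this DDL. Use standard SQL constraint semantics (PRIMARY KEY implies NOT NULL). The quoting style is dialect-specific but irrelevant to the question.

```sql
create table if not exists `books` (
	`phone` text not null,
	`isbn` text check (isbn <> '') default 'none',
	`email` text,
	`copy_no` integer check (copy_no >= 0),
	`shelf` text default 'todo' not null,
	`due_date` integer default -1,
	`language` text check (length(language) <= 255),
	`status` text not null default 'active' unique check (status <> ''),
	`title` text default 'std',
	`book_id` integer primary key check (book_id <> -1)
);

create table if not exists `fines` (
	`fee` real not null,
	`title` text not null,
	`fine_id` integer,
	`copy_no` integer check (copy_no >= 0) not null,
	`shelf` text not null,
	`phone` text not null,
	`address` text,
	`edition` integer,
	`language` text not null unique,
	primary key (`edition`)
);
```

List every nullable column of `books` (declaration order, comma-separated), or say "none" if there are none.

isbn, email, copy_no, due_date, language, title

- phone: declared NOT NULL → not nullable.
- isbn: CHECK does not forbid NULL (a CHECK constraint passes when its expression is NULL) → nullable.
- email: no NOT NULL constraint applies → nullable.
- copy_no: CHECK does not forbid NULL (a CHECK constraint passes when its expression is NULL) → nullable.
- shelf: declared NOT NULL → not nullable.
- due_date: DEFAULT only fills an omitted column; an explicit NULL is still allowed → nullable.
- language: CHECK does not forbid NULL (a CHECK constraint passes when its expression is NULL) → nullable.
- status: declared NOT NULL → not nullable.
- title: DEFAULT only fills an omitted column; an explicit NULL is still allowed → nullable.
- book_id: part of the PRIMARY KEY, which implies NOT NULL → not nullable.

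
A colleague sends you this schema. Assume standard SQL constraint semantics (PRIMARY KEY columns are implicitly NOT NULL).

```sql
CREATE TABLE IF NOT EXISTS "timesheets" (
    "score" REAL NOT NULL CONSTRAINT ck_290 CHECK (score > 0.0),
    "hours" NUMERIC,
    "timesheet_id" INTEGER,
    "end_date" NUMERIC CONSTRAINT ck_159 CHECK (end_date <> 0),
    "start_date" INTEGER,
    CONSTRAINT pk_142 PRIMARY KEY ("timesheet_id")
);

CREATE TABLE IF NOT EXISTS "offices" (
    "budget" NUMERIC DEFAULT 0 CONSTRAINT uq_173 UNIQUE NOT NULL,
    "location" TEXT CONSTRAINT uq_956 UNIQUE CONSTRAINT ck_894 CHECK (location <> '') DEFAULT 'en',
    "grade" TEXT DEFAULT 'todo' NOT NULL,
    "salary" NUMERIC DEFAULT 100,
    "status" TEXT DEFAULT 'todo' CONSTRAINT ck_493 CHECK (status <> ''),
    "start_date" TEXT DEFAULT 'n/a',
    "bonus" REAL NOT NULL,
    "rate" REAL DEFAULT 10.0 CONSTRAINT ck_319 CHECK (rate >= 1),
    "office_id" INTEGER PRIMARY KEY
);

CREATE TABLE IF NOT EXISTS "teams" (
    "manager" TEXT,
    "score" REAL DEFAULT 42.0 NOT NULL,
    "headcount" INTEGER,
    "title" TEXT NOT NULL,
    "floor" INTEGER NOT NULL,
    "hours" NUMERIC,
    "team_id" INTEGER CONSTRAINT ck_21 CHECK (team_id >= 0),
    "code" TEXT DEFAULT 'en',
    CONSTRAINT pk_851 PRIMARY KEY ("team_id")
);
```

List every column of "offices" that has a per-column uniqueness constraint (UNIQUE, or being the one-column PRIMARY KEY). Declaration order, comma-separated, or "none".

- budget: declared UNIQUE → unique.
- location: declared UNIQUE → unique.
- grade: no UNIQUE or single-column PK constraint.
- salary: no UNIQUE or single-column PK constraint.
- status: no UNIQUE or single-column PK constraint.
- start_date: no UNIQUE or single-column PK constraint.
- bonus: no UNIQUE or single-column PK constraint.
- rate: no UNIQUE or single-column PK constraint.
- office_id: single-column PRIMARY KEY → unique.

budget, location, office_id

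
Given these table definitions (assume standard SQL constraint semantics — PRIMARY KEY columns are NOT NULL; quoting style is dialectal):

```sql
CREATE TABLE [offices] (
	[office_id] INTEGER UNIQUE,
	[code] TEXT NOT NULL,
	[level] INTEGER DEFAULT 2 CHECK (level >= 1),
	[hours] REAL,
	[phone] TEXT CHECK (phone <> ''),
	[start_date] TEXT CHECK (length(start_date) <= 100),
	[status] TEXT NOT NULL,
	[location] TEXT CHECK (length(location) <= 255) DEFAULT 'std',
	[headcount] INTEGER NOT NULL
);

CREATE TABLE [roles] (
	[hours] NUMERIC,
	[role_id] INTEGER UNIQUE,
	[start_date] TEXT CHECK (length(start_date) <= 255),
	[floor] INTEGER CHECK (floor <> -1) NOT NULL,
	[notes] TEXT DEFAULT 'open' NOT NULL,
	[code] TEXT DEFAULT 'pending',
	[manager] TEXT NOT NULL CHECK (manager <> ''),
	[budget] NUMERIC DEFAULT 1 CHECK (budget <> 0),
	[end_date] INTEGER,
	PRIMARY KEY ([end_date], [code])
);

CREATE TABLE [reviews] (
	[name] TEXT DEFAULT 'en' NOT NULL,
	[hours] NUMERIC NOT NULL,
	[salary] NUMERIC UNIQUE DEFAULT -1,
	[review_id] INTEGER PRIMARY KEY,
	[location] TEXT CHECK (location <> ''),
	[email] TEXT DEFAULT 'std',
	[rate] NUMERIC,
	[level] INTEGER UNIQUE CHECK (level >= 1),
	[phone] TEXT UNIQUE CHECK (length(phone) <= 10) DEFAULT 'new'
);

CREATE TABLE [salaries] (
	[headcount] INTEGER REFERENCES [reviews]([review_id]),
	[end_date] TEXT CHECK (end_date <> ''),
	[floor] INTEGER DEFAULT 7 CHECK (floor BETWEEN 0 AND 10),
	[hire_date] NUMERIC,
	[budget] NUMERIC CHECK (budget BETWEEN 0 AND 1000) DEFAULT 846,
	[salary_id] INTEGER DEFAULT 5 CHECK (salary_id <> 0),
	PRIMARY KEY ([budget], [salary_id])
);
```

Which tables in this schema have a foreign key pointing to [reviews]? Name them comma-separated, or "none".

- salaries.headcount references reviews(review_id).

salaries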